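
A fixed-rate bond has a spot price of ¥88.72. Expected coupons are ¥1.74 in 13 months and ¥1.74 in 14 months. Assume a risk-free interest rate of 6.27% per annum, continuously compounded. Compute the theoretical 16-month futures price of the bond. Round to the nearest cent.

PV(coupons) I = 1.74·e^(−0.0627·13/12) + 1.74·e^(−0.0627·14/12)
I = 1.6257 + 1.6173 = 3.2430
F = (S − I)·e^(rT) = (88.72 − 3.2430) · e^(0.0627·16/12)
= 85.4770 · e^0.083600 = 85.4770 × 1.087194 = ¥92.93

¥92.93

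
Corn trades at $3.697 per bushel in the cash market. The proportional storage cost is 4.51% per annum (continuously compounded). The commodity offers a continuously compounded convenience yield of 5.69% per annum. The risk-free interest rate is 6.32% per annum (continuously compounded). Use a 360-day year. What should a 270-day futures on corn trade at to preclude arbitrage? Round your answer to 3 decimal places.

Net carry = r + u − y = 0.0632 + 0.0451 − 0.0569 = 0.0514
F = S·e^((r+u−y)T) = 3.697 · e^(0.0514 × 270/360) = 3.697 · e^0.038550
= 3.697 × 1.039303 = $3.842 per bushel

$3.842 per bushel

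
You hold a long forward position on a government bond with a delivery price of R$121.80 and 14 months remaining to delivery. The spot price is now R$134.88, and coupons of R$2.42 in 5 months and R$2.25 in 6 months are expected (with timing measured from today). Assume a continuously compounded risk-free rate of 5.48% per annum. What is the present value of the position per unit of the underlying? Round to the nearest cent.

R$16.07

PV(remaining coupons) I = 2.42·e^(−0.0548·5/12) + 2.25·e^(−0.0548·6/12) = 4.5546
Current forward F = (S − I)·e^(rT) = (134.88 − 4.5546)·e^(0.0548·14/12) = 130.3254 × 1.066021 = 138.9296
Value (long) = (F − K)·e^(−rT) = (138.9296 − 121.80) × 0.938068 = 16.0687
Value = R$16.07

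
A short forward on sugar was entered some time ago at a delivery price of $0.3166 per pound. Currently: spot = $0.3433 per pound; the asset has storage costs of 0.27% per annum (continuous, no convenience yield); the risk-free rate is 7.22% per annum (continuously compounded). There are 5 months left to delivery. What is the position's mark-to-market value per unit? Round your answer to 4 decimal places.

-$0.0365 per pound

Current fair forward for the remaining 5 months: F = S·e^((r + u)·T), (r + u) = 0.0722 + 0.0027 = 0.0749
F = 0.3433 · e^(0.0749 × 5/12) = 0.3433 × 1.031700 = 0.3542
Value of long forward = (F − K)·e^(−rT) = (0.3542 − 0.3166) · e^(−0.0722·5/12)
= 0.0376 × 0.970365 = 0.0365
Short position value = −(long value) = -$0.0365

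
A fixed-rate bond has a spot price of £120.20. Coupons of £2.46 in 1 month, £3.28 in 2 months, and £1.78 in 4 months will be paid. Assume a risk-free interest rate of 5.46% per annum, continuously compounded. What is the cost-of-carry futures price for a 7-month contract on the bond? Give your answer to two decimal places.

PV(coupons) I = 2.46·e^(−0.0546·1/12) + 3.28·e^(−0.0546·2/12) + 1.78·e^(−0.0546·4/12)
I = 2.4488 + 3.2503 + 1.7479 = 7.4470
F = (S − I)·e^(rT) = (120.20 − 7.4470) · e^(0.0546·7/12)
= 112.7530 · e^0.031850 = 112.7530 × 1.032363 = £116.40

£116.40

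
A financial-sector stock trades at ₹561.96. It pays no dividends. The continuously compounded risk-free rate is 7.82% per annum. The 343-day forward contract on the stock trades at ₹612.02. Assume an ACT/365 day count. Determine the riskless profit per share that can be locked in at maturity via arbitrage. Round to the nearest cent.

Fair forward: F* = S·e^(carry·T), with carry = r = 0.0782
F* = 561.96 · e^(0.0782 × 343/365) = 561.96 · e^0.073487 = 561.96 × 1.076255 = ₹604.8123
Market ₹612.02 > fair ₹604.8123: forward overpriced → cash-and-carry (buy spot, short the forward).
At maturity, profit = |F_mkt − F*| = |612.02 − 604.8123| = ₹7.21 per share

₹7.21 per share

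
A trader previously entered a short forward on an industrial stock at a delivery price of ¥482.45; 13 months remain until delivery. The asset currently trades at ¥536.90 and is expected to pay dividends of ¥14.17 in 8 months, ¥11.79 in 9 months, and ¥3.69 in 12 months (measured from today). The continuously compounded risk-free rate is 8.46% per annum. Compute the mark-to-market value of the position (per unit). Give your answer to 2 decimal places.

PV(remaining dividends) I = 14.17·e^(−0.0846·8/12) + 11.79·e^(−0.0846·9/12) + 3.69·e^(−0.0846·12/12) = 27.8488
Current forward F = (S − I)·e^(rT) = (536.90 − 27.8488)·e^(0.0846·13/12) = 509.0512 × 1.095981 = 557.9104
Value (long) = (F − K)·e^(−rT) = (557.9104 − 482.45) × 0.912424 = 68.8519
Short position value = −(long value) = -¥68.85

-¥68.85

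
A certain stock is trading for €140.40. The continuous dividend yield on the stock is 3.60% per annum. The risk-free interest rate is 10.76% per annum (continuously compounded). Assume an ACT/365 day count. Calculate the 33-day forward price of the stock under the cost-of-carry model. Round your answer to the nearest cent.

€141.31

F = S·e^((r − q)T) = 140.40 · e^((0.1076 − 0.0360) × 33/365)
= 140.40 · e^0.006473 = 140.40 × 1.006494
F = €141.31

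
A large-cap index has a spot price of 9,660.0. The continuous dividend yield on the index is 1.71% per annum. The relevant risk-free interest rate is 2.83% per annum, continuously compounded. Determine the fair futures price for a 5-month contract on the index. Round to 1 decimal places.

F = S·e^((r − q)T) = 9660.0 · e^((0.0283 − 0.0171) × 5/12)
= 9660.0 · e^0.004667 = 9660.0 × 1.004678
F = 9,705.2

9,705.2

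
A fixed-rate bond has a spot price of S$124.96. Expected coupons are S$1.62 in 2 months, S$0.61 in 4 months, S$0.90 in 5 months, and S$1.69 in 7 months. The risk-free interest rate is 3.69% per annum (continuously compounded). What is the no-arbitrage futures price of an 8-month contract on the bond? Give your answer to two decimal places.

PV(coupons) I = 1.62·e^(−0.0369·2/12) + 0.61·e^(−0.0369·4/12) + 0.90·e^(−0.0369·5/12) + 1.69·e^(−0.0369·7/12)
I = 1.6101 + 0.6025 + 0.8863 + 1.6540 = 4.7529
F = (S − I)·e^(rT) = (124.96 − 4.7529) · e^(0.0369·8/12)
= 120.2071 · e^0.024600 = 120.2071 × 1.024905 = S$123.20

S$123.20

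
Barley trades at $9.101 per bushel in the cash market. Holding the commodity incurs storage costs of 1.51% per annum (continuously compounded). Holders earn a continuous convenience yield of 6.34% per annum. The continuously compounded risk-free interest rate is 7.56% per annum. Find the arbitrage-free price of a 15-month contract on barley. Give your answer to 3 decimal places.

Net carry = r + u − y = 0.0756 + 0.0151 − 0.0634 = 0.0273
F = S·e^((r+u−y)T) = 9.101 · e^(0.0273 × 15/12) = 9.101 · e^0.034125
= 9.101 × 1.034714 = $9.417 per bushel

$9.417 per bushel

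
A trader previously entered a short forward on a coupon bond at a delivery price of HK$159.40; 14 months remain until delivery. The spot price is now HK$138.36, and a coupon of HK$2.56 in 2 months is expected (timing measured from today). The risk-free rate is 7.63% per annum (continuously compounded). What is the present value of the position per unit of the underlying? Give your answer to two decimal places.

PV(remaining coupons) I = 2.56·e^(−0.0763·2/12) = 2.5277
Current forward F = (S − I)·e^(rT) = (138.36 − 2.5277)·e^(0.0763·14/12) = 135.8323 × 1.093099 = 148.4782
Value (long) = (F − K)·e^(−rT) = (148.4782 − 159.40) × 0.914830 = -9.9916
Short position value = −(long value) = HK$9.99

HK$9.99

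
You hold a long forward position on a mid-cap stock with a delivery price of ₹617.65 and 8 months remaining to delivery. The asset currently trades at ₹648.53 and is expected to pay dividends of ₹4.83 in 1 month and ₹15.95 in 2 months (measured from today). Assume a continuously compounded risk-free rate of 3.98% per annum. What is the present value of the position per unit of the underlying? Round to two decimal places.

₹26.39

PV(remaining dividends) I = 4.83·e^(−0.0398·1/12) + 15.95·e^(−0.0398·2/12) = 20.6586
Current forward F = (S − I)·e^(rT) = (648.53 − 20.6586)·e^(0.0398·8/12) = 627.8714 × 1.026888 = 644.7536
Value (long) = (F − K)·e^(−rT) = (644.7536 − 617.65) × 0.973816 = 26.3939
Value = ₹26.39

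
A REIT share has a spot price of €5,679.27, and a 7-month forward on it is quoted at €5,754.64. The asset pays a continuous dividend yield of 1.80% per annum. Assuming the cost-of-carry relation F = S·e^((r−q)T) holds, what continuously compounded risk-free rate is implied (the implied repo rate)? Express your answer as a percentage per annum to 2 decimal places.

4.06%

From F = S·e^((r−q)T): (r − q) = ln(F/S)/T
ln(5754.64/5679.27) = ln(1.013271) = 0.013184
(r − q) = 0.013184 / (7/12) = 0.022601
r = ln(F/S)/T + q = 0.022601 + 0.0180 = 0.040601
r = 4.06%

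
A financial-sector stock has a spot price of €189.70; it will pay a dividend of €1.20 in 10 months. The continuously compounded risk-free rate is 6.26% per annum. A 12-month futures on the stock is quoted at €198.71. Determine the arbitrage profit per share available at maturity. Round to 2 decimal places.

€2.03 per share

PV(dividends) I = 1.20·e^(−0.0626·10/12) = 1.1390
Fair futures F* = (S − I)·e^(rT) = (189.70 − 1.1390)·e^0.062600 = 188.5610 × 1.064601 = 200.7422
Market €198.71 < fair 200.7422: forward underpriced → reverse cash-and-carry (short the stock, invest proceeds at r, pay the dividends, go long the forward).
Profit at T = |F_mkt − F*| = |198.71 − 200.7422| = €2.03 per share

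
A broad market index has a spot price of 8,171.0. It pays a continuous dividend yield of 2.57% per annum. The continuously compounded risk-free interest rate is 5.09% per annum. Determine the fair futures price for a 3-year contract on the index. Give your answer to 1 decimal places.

8,812.7

F = S·e^((r − q)T) = 8171.0 · e^((0.0509 − 0.0257) × 3)
= 8171.0 · e^0.075600 = 8171.0 × 1.078531
F = 8,812.7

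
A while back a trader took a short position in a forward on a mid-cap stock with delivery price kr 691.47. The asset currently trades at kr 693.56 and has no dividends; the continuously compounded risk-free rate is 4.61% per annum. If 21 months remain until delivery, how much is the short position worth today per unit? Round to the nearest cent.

Current fair forward for the remaining 21 months: F = S·e^(r·T), r = 0.0461
F = 693.56 · e^(0.0461 × 21/12) = 693.56 × 1.084019 = 751.8322
Value of long forward = (F − K)·e^(−rT) = (751.8322 − 691.47) · e^(−0.0461·21/12)
= 60.3622 × 0.922493 = 55.68
Short position value = −(long value) = -kr 55.68

-kr 55.68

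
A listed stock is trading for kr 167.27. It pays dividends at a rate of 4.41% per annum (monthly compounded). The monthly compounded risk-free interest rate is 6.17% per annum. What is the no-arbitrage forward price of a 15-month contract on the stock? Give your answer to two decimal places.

kr 170.97

F = S · (1+r/12)^(12T) / (1+q/12)^(12T)
= 167.27 × 1.079964 / 1.056566 = 167.27 × 1.022145
F = kr 170.97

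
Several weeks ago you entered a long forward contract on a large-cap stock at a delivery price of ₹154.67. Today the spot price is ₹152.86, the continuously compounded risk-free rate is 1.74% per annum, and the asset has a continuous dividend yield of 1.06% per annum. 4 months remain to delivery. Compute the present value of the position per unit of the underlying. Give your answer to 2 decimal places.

Current fair forward for the remaining 4 months: F = S·e^((r − q)·T), (r − q) = 0.0174 − 0.0106 = 0.0068
F = 152.86 · e^(0.0068 × 4/12) = 152.86 × 1.002269 = 153.2068
Value of long forward = (F − K)·e^(−rT) = (153.2068 − 154.67) · e^(−0.0174·4/12)
= -1.4632 × 0.994217 = -1.45

-₹1.45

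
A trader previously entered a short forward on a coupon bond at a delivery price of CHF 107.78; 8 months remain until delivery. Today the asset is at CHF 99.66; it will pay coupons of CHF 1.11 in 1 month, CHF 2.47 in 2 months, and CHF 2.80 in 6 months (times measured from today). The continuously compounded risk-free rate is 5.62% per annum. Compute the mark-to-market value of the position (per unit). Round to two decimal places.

PV(remaining coupons) I = 1.11·e^(−0.0562·1/12) + 2.47·e^(−0.0562·2/12) + 2.80·e^(−0.0562·6/12) = 6.2742
Current forward F = (S − I)·e^(rT) = (99.66 − 6.2742)·e^(0.0562·8/12) = 93.3858 × 1.038177 = 96.9510
Value (long) = (F − K)·e^(−rT) = (96.9510 − 107.78) × 0.963227 = -10.4308
Short position value = −(long value) = CHF 10.43

CHF 10.43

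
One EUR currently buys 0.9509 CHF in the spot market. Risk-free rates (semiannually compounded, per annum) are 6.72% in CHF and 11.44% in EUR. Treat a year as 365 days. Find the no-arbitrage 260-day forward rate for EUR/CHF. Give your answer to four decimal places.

0.9208

By covered interest parity, F = S · (1+r_CHF/2)^(2T) / (1+r_EUR/2)^(2T)
= 0.9509 × 1.048208 / 1.082470 = 0.9509 × 0.968348
F = 0.9208 CHF per EUR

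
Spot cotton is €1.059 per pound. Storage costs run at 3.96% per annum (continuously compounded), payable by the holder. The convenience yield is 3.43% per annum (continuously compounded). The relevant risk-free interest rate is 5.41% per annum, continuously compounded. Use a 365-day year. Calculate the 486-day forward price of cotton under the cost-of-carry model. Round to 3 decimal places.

Net carry = r + u − y = 0.0541 + 0.0396 − 0.0343 = 0.0594
F = S·e^((r+u−y)T) = 1.059 · e^(0.0594 × 486/365) = 1.059 · e^0.079092
= 1.059 × 1.082304 = €1.146 per pound

€1.146 per pound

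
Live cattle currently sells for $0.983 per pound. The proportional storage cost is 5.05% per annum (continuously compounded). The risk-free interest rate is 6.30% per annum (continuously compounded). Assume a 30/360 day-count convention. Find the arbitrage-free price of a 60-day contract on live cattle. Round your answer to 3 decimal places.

$1.002 per pound

Net carry = r + u − y = 0.0630 + 0.0505 − 0.0000 = 0.1135
F = S·e^((r+u−y)T) = 0.983 · e^(0.1135 × 60/360) = 0.983 · e^0.018917
= 0.983 × 1.019097 = $1.002 per pound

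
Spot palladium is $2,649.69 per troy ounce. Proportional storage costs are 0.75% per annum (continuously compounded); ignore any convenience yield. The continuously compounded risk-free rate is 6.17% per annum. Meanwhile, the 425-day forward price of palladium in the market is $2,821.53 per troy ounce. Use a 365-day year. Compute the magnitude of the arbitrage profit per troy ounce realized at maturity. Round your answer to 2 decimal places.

$50.50 per troy ounce

Fair forward: F* = S·e^(carry·T), with carry = (r + u) = 0.0617 + 0.0075 = 0.0692
F* = 2649.69 · e^(0.0692 × 425/365) = 2649.69 · e^0.08057534 = 2649.69 × 1.08391051 = $2872.0268
Market $2821.53 < fair $2872.0268: forward underpriced → reverse cash-and-carry (short spot, go long the forward).
At maturity, profit = |F_mkt − F*| = |2821.53 − 2872.0268| = $50.50 per troy ounce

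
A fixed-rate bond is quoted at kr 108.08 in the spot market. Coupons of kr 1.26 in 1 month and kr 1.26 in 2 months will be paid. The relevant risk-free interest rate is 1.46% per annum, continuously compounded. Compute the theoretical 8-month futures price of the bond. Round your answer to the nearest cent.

PV(coupons) I = 1.26·e^(−0.0146·1/12) + 1.26·e^(−0.0146·2/12)
I = 1.2585 + 1.2569 = 2.5154
F = (S − I)·e^(rT) = (108.08 − 2.5154) · e^(0.0146·8/12)
= 105.5646 · e^0.009733 = 105.5646 × 1.009781 = kr 106.60

kr 106.60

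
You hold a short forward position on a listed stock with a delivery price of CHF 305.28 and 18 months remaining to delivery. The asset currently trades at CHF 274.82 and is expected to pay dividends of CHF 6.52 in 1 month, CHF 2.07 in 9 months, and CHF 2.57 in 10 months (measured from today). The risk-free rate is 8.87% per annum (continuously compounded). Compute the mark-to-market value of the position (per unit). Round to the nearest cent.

PV(remaining dividends) I = 6.52·e^(−0.0887·1/12) + 2.07·e^(−0.0887·9/12) + 2.57·e^(−0.0887·10/12) = 10.7956
Current forward F = (S − I)·e^(rT) = (274.82 − 10.7956)·e^(0.0887·18/12) = 264.0244 × 1.142307 = 301.5969
Value (long) = (F − K)·e^(−rT) = (301.5969 − 305.28) × 0.875421 = -3.2243
Short position value = −(long value) = CHF 3.22

CHF 3.22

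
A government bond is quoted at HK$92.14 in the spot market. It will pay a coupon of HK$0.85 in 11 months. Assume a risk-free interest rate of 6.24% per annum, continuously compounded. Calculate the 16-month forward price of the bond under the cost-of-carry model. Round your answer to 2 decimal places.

HK$99.26

PV(coupons) I = 0.85·e^(−0.0624·11/12)
I = 0.8027
F = (S − I)·e^(rT) = (92.14 − 0.8027) · e^(0.0624·16/12)
= 91.3373 · e^0.083200 = 91.3373 × 1.086759 = HK$99.26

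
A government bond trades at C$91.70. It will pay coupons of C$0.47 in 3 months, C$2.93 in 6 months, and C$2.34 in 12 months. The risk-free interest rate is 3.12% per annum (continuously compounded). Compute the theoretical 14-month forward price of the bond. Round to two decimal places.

PV(coupons) I = 0.47·e^(−0.0312·3/12) + 2.93·e^(−0.0312·6/12) + 2.34·e^(−0.0312·12/12)
I = 0.4663 + 2.8846 + 2.2681 = 5.6190
F = (S − I)·e^(rT) = (91.70 − 5.6190) · e^(0.0312·14/12)
= 86.0810 · e^0.036400 = 86.0810 × 1.037071 = C$89.27

C$89.27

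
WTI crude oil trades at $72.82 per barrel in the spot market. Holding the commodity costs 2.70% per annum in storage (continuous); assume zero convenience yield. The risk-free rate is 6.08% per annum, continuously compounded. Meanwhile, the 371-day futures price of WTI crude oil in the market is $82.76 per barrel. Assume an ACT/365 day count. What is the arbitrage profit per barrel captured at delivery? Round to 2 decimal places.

Fair futures: F* = S·e^(carry·T), with carry = (r + u) = 0.0608 + 0.0270 = 0.0878
F* = 72.82 · e^(0.0878 × 371/365) = 72.82 · e^0.089243 = 72.82 × 1.093346 = $79.6175
Market $82.76 > fair $79.6175: forward overpriced → cash-and-carry (buy spot, short the forward).
At maturity, profit = |F_mkt − F*| = |82.76 − 79.6175| = $3.14 per barrel

$3.14 per barrel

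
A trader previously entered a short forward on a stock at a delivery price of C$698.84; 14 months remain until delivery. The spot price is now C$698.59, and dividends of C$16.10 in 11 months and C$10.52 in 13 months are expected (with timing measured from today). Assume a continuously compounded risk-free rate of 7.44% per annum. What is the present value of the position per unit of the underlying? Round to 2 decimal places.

-C$33.11

PV(remaining dividends) I = 16.10·e^(−0.0744·11/12) + 10.52·e^(−0.0744·13/12) = 24.7439
Current forward F = (S − I)·e^(rT) = (698.59 − 24.7439)·e^(0.0744·14/12) = 673.8461 × 1.090679 = 734.9498
Value (long) = (F − K)·e^(−rT) = (734.9498 − 698.84) × 0.916860 = 33.1076
Short position value = −(long value) = -C$33.11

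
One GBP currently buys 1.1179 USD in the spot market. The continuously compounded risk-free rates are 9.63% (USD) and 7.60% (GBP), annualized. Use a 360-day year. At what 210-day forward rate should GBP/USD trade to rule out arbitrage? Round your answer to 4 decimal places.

1.1312

F = S·e^((r_USD − r_GBP)T) = 1.1179 · e^((0.0963 − 0.0760) × 210/360)
= 1.1179 · e^0.011842 = 1.1179 × 1.011912
F = 1.1312 USD per GBP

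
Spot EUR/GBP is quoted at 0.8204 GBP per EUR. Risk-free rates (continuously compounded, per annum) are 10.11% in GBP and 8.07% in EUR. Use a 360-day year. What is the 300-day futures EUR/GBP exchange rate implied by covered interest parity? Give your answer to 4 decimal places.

F = S·e^((r_GBP − r_EUR)T) = 0.8204 · e^((0.1011 − 0.0807) × 300/360)
= 0.8204 · e^0.017000 = 0.8204 × 1.017145
F = 0.8345 GBP per EUR

0.8345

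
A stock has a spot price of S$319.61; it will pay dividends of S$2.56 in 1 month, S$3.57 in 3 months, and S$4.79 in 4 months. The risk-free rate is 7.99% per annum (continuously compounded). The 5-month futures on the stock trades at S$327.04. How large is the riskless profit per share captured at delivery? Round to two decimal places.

S$7.68 per share

PV(dividends) I = 2.56·e^(−0.0799·1/12) + 3.57·e^(−0.0799·3/12) + 4.79·e^(−0.0799·4/12) = 10.7065
Fair futures F* = (S − I)·e^(rT) = (319.61 − 10.7065)·e^0.033292 = 308.9035 × 1.033852 = 319.3605
Market S$327.04 > fair 319.3605: forward overpriced → cash-and-carry (borrow at r, buy the stock and collect the dividends, short the forward).
Profit at T = |F_mkt − F*| = |327.04 − 319.3605| = S$7.68 per share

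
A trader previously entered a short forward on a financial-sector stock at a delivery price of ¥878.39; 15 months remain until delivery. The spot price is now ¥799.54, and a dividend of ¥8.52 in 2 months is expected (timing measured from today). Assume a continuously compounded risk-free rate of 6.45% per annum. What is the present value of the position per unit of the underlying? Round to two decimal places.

¥19.24

PV(remaining dividends) I = 8.52·e^(−0.0645·2/12) = 8.4289
Current forward F = (S − I)·e^(rT) = (799.54 − 8.4289)·e^(0.0645·15/12) = 791.1111 × 1.083964 = 857.5360
Value (long) = (F − K)·e^(−rT) = (857.5360 − 878.39) × 0.922540 = -19.2386
Short position value = −(long value) = ¥19.24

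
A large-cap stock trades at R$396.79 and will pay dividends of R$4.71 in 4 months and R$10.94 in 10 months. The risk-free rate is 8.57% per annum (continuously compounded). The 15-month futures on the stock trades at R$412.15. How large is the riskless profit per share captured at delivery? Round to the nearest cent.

PV(dividends) I = 4.71·e^(−0.0857·4/12) + 10.94·e^(−0.0857·10/12) = 14.7633
Fair futures F* = (S − I)·e^(rT) = (396.79 − 14.7633)·e^0.107125 = 382.0267 × 1.113073 = 425.2236
Market R$412.15 < fair 425.2236: forward underpriced → reverse cash-and-carry (short the stock, invest proceeds at r, pay the dividends, go long the forward).
Profit at T = |F_mkt − F*| = |412.15 − 425.2236| = R$13.07 per share

R$13.07 per share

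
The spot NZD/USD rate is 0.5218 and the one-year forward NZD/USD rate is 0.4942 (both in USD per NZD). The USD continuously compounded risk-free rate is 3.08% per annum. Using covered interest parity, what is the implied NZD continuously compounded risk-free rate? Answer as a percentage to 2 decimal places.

F = S·e^((r_USD − r_NZD)T) ⇒ r_NZD = r_USD − ln(F/S)/T
ln(0.4942/0.5218) = -0.054344; /(12/12) = -0.054344
r_NZD = 0.0308 + 0.054344 = 0.085144
r_NZD = 8.51%

8.51%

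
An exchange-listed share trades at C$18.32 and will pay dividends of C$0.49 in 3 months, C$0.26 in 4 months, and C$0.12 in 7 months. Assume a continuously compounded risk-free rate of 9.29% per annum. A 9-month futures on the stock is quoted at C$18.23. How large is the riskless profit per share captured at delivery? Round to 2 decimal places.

PV(dividends) I = 0.49·e^(−0.0929·3/12) + 0.26·e^(−0.0929·4/12) + 0.12·e^(−0.0929·7/12) = 0.8445
Fair futures F* = (S − I)·e^(rT) = (18.32 − 0.8445)·e^0.069675 = 17.4755 × 1.072160 = 18.7365
Market C$18.23 < fair 18.7365: forward underpriced → reverse cash-and-carry (short the stock, invest proceeds at r, pay the dividends, go long the forward).
Profit at T = |F_mkt − F*| = |18.23 − 18.7365| = C$0.51 per share

C$0.51 per share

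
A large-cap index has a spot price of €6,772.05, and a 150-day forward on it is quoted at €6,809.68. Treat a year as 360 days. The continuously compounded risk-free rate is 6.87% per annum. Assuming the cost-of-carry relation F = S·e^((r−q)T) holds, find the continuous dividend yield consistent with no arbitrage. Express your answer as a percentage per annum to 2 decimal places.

5.54%

From F = S·e^((r−q)T): (r − q) = ln(F/S)/T
ln(6809.68/6772.05) = ln(1.005557) = 0.005542
(r − q) = 0.005542 / (150/360) = 0.013301
q = r − ln(F/S)/T = 0.0687 − 0.013301 = 0.055399
q = 5.54%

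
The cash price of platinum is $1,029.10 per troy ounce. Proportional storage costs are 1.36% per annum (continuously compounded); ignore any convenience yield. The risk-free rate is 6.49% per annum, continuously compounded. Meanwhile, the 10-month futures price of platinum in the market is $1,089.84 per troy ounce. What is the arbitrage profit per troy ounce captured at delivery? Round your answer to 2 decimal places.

Fair futures: F* = S·e^(carry·T), with carry = (r + u) = 0.0649 + 0.0136 = 0.0785
F* = 1029.10 · e^(0.0785 × 10/12) = 1029.10 · e^0.06541667 = 1029.10 × 1.06760377 = $1098.6710
Market $1089.84 < fair $1098.6710: forward underpriced → reverse cash-and-carry (short spot, go long the forward).
At maturity, profit = |F_mkt − F*| = |1089.84 − 1098.6710| = $8.83 per troy ounce

$8.83 per troy ounce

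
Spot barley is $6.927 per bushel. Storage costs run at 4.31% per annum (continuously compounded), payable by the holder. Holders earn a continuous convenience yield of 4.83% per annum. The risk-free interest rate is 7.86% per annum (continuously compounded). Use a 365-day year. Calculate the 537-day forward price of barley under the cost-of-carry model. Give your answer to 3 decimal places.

Net carry = r + u − y = 0.0786 + 0.0431 − 0.0483 = 0.0734
F = S·e^((r+u−y)T) = 6.927 · e^(0.0734 × 537/365) = 6.927 · e^0.107988
= 6.927 × 1.114034 = $7.717 per bushel

$7.717 per bushel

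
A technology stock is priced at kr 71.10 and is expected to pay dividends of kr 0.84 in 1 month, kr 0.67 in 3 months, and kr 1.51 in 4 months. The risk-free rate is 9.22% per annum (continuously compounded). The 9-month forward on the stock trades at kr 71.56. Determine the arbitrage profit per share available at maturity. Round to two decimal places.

PV(dividends) I = 0.84·e^(−0.0922·1/12) + 0.67·e^(−0.0922·3/12) + 1.51·e^(−0.0922·4/12) = 2.9526
Fair forward F* = (S − I)·e^(rT) = (71.10 − 2.9526)·e^0.069150 = 68.1474 × 1.071597 = 73.0265
Market kr 71.56 < fair 73.0265: forward underpriced → reverse cash-and-carry (short the stock, invest proceeds at r, pay the dividends, go long the forward).
Profit at T = |F_mkt − F*| = |71.56 − 73.0265| = kr 1.47 per share

kr 1.47 per share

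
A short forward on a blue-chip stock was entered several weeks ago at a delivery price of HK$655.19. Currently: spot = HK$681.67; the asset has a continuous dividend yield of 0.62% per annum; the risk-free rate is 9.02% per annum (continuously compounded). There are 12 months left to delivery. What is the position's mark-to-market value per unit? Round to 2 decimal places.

Current fair forward for the remaining 12 months: F = S·e^((r − q)·T), (r − q) = 0.0902 − 0.0062 = 0.0840
F = 681.67 · e^(0.0840 × 12/12) = 681.67 × 1.087629 = 741.4041
Value of long forward = (F − K)·e^(−rT) = (741.4041 − 655.19) · e^(−0.0902·12/12)
= 86.2141 × 0.913748 = 78.78
Short position value = −(long value) = -HK$78.78

-HK$78.78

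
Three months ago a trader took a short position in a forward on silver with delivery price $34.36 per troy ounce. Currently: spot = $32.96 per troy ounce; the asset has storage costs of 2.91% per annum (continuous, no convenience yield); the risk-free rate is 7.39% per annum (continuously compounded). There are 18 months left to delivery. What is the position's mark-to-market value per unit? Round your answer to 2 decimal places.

-$3.68 per troy ounce

Current fair forward for the remaining 18 months: F = S·e^((r + u)·T), (r + u) = 0.0739 + 0.0291 = 0.1030
F = 32.96 · e^(0.1030 × 18/12) = 32.96 × 1.167074 = 38.4668
Value of long forward = (F − K)·e^(−rT) = (38.4668 − 34.36) · e^(−0.0739·18/12)
= 4.1068 × 0.895073 = 3.68
Short position value = −(long value) = -$3.68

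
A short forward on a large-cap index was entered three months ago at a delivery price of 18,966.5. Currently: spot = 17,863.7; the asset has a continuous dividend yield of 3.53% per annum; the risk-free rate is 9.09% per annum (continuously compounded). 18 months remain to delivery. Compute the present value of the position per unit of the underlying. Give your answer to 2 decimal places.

Current fair forward for the remaining 18 months: F = S·e^((r − q)·T), (r − q) = 0.0909 − 0.0353 = 0.0556
F = 17863.7 · e^(0.0556 × 18/12) = 17863.7 × 1.08697651 = 19417.4223
Value of long forward = (F − K)·e^(−rT) = (19417.4223 − 18966.5) · e^(−0.0909·18/12)
= 450.9223 × 0.87253719 = 393.45
Short position value = −(long value) = -393.45

-393.45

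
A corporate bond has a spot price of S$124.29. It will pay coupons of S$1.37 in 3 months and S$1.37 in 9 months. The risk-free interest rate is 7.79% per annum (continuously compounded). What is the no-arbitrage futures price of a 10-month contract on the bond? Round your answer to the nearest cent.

PV(coupons) I = 1.37·e^(−0.0779·3/12) + 1.37·e^(−0.0779·9/12)
I = 1.3436 + 1.2923 = 2.6359
F = (S − I)·e^(rT) = (124.29 − 2.6359) · e^(0.0779·10/12)
= 121.6541 · e^0.064917 = 121.6541 × 1.067070 = S$129.81

S$129.81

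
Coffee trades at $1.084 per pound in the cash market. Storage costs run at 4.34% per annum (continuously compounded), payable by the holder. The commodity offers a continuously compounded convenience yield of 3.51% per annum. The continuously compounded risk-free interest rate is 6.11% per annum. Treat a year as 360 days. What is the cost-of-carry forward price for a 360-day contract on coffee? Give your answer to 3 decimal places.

Net carry = r + u − y = 0.0611 + 0.0434 − 0.0351 = 0.0694
F = S·e^((r+u−y)T) = 1.084 · e^(0.0694 × 360/360) = 1.084 · e^0.069400
= 1.084 × 1.071865 = $1.162 per pound

$1.162 per pound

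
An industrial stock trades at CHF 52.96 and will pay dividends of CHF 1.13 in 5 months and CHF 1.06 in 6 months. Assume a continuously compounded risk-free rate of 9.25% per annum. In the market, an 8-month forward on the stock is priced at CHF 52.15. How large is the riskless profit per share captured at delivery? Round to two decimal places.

PV(dividends) I = 1.13·e^(−0.0925·5/12) + 1.06·e^(−0.0925·6/12) = 2.0994
Fair forward F* = (S − I)·e^(rT) = (52.96 − 2.0994)·e^0.061667 = 50.8606 × 1.063608 = 54.0957
Market CHF 52.15 < fair 54.0957: forward underpriced → reverse cash-and-carry (short the stock, invest proceeds at r, pay the dividends, go long the forward).
Profit at T = |F_mkt − F*| = |52.15 − 54.0957| = CHF 1.95 per share

CHF 1.95 per share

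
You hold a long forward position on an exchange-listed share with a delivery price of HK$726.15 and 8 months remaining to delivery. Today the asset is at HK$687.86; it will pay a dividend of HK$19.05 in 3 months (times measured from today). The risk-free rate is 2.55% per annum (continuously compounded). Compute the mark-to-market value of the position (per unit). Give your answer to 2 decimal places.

PV(remaining dividends) I = 19.05·e^(−0.0255·3/12) = 18.9289
Current forward F = (S − I)·e^(rT) = (687.86 − 18.9289)·e^(0.0255·8/12) = 668.9311 × 1.017145 = 680.3999
Value (long) = (F − K)·e^(−rT) = (680.3999 − 726.15) × 0.983144 = -44.9789
Value = -HK$44.98

-HK$44.98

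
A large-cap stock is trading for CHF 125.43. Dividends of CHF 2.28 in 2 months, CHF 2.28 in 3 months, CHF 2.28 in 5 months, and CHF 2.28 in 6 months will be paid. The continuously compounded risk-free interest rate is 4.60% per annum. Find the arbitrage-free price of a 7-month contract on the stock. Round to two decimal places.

PV(dividends) I = 2.28·e^(−0.0460·2/12) + 2.28·e^(−0.0460·3/12) + 2.28·e^(−0.0460·5/12) + 2.28·e^(−0.0460·6/12)
I = 2.2626 + 2.2539 + 2.2367 + 2.2282 = 8.9814
F = (S − I)·e^(rT) = (125.43 − 8.9814) · e^(0.0460·7/12)
= 116.4486 · e^0.026833 = 116.4486 × 1.027196 = CHF 119.62

CHF 119.62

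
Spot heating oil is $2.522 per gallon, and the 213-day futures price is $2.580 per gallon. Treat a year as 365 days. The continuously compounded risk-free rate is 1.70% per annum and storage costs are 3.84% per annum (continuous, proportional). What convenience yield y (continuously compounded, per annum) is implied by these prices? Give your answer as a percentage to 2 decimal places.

F = S·e^((r+u−y)T) ⇒ (r+u−y) = ln(F/S)/T
ln(2.580/2.522) = 0.022737; /T ⇒ 0.038962
y = r + u − ln(F/S)/T = 0.0170 + 0.0384 − 0.038962 = 0.016438
y = 1.64%

1.64%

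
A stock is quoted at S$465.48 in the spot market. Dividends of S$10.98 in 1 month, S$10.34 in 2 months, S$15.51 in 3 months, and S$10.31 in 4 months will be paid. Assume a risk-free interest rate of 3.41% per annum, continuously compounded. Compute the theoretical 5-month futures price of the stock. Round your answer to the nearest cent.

PV(dividends) I = 10.98·e^(−0.0341·1/12) + 10.34·e^(−0.0341·2/12) + 15.51·e^(−0.0341·3/12) + 10.31·e^(−0.0341·4/12)
I = 10.9488 + 10.2814 + 15.3783 + 10.1935 = 46.8020
F = (S − I)·e^(rT) = (465.48 − 46.8020) · e^(0.0341·5/12)
= 418.6780 · e^0.014208 = 418.6780 × 1.014309 = S$424.67

S$424.67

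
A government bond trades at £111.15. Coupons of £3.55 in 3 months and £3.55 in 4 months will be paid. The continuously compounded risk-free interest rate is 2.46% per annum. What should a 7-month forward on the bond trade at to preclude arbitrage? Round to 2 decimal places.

PV(coupons) I = 3.55·e^(−0.0246·3/12) + 3.55·e^(−0.0246·4/12)
I = 3.5282 + 3.5210 = 7.0492
F = (S − I)·e^(rT) = (111.15 − 7.0492) · e^(0.0246·7/12)
= 104.1008 · e^0.014350 = 104.1008 × 1.014453 = £105.61

£105.61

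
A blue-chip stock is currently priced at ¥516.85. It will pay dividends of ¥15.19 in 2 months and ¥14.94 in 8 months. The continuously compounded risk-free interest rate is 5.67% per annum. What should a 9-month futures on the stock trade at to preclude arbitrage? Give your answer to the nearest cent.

PV(dividends) I = 15.19·e^(−0.0567·2/12) + 14.94·e^(−0.0567·8/12)
I = 15.0471 + 14.3858 = 29.4329
F = (S − I)·e^(rT) = (516.85 − 29.4329) · e^(0.0567·9/12)
= 487.4171 · e^0.042525 = 487.4171 × 1.043442 = ¥508.59

¥508.59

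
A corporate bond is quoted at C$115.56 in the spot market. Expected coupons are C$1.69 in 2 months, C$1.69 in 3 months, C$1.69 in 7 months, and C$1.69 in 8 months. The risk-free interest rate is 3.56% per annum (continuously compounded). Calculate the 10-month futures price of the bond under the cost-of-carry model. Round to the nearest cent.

PV(coupons) I = 1.69·e^(−0.0356·2/12) + 1.69·e^(−0.0356·3/12) + 1.69·e^(−0.0356·7/12) + 1.69·e^(−0.0356·8/12)
I = 1.6800 + 1.6750 + 1.6553 + 1.6504 = 6.6607
F = (S − I)·e^(rT) = (115.56 − 6.6607) · e^(0.0356·10/12)
= 108.8993 · e^0.029667 = 108.8993 × 1.030111 = C$112.18

C$112.18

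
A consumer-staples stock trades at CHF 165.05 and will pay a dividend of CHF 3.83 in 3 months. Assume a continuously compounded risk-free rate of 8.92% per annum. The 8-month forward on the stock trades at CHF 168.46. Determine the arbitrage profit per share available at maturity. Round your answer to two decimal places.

CHF 2.73 per share

PV(dividends) I = 3.83·e^(−0.0892·3/12) = 3.7455
Fair forward F* = (S − I)·e^(rT) = (165.05 − 3.7455)·e^0.059467 = 161.3045 × 1.061271 = 171.1878
Market CHF 168.46 < fair 171.1878: forward underpriced → reverse cash-and-carry (short the stock, invest proceeds at r, pay the dividends, go long the forward).
Profit at T = |F_mkt − F*| = |168.46 − 171.1878| = CHF 2.73 per share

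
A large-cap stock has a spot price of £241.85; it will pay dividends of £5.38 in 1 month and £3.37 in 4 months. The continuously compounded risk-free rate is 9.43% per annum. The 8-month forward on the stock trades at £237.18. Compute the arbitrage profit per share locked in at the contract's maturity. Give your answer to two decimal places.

PV(dividends) I = 5.38·e^(−0.0943·1/12) + 3.37·e^(−0.0943·4/12) = 8.6036
Fair forward F* = (S − I)·e^(rT) = (241.85 − 8.6036)·e^0.062867 = 233.2464 × 1.064885 = 248.3806
Market £237.18 < fair 248.3806: forward underpriced → reverse cash-and-carry (short the stock, invest proceeds at r, pay the dividends, go long the forward).
Profit at T = |F_mkt − F*| = |237.18 − 248.3806| = £11.20 per share

£11.20 per share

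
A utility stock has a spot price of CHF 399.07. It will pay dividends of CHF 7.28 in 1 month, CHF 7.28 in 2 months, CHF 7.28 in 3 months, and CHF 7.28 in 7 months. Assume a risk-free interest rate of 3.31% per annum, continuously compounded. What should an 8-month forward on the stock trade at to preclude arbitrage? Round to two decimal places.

PV(dividends) I = 7.28·e^(−0.0331·1/12) + 7.28·e^(−0.0331·2/12) + 7.28·e^(−0.0331·3/12) + 7.28·e^(−0.0331·7/12)
I = 7.2599 + 7.2399 + 7.2200 + 7.1408 = 28.8606
F = (S − I)·e^(rT) = (399.07 − 28.8606) · e^(0.0331·8/12)
= 370.2094 · e^0.022067 = 370.2094 × 1.022312 = CHF 378.47

CHF 378.47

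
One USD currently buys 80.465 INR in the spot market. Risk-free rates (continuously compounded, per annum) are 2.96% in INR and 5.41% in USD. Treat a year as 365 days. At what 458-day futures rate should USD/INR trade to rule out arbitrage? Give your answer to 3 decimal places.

F = S·e^((r_INR − r_USD)T) = 80.465 · e^((0.0296 − 0.0541) × 458/365)
= 80.465 · e^-0.030742 = 80.465 × 0.969726
F = 78.029 INR per USD

78.029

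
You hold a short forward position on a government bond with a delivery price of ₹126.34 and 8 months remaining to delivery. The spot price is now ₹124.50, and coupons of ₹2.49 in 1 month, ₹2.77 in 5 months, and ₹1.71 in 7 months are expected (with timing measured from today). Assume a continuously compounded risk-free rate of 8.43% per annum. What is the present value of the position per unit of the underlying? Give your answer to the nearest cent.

PV(remaining coupons) I = 2.49·e^(−0.0843·1/12) + 2.77·e^(−0.0843·5/12) + 1.71·e^(−0.0843·7/12) = 6.7749
Current forward F = (S − I)·e^(rT) = (124.50 − 6.7749)·e^(0.0843·8/12) = 117.7251 × 1.057809 = 124.5307
Value (long) = (F − K)·e^(−rT) = (124.5307 − 126.34) × 0.945350 = -1.7104
Short position value = −(long value) = ₹1.71

₹1.71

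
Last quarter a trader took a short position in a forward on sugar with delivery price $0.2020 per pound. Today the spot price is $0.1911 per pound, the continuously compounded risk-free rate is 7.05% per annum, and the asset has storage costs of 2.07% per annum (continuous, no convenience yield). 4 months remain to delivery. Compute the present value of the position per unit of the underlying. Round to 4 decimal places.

Current fair forward for the remaining 4 months: F = S·e^((r + u)·T), (r + u) = 0.0705 + 0.0207 = 0.0912
F = 0.1911 · e^(0.0912 × 4/12) = 0.1911 × 1.030867 = 0.1970
Value of long forward = (F − K)·e^(−rT) = (0.1970 − 0.2020) · e^(−0.0705·4/12)
= -0.0050 × 0.976774 = -0.0049
Short position value = −(long value) = $0.0049

$0.0049 per pound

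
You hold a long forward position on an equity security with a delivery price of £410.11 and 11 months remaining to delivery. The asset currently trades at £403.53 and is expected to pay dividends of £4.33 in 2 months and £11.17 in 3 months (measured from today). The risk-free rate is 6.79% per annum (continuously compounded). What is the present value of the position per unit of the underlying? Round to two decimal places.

£2.90

PV(remaining dividends) I = 4.33·e^(−0.0679·2/12) + 11.17·e^(−0.0679·3/12) = 15.2633
Current forward F = (S − I)·e^(rT) = (403.53 − 15.2633)·e^(0.0679·11/12) = 388.2667 × 1.064220 = 413.2012
Value (long) = (F − K)·e^(−rT) = (413.2012 − 410.11) × 0.939656 = 2.9047
Value = £2.90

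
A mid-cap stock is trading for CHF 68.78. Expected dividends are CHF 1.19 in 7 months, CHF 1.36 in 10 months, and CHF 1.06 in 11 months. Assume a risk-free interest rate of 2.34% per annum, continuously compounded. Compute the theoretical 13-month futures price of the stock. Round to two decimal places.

CHF 66.91

PV(dividends) I = 1.19·e^(−0.0234·7/12) + 1.36·e^(−0.0234·10/12) + 1.06·e^(−0.0234·11/12)
I = 1.1739 + 1.3337 + 1.0375 = 3.5451
F = (S − I)·e^(rT) = (68.78 − 3.5451) · e^(0.0234·13/12)
= 65.2349 · e^0.025350 = 65.2349 × 1.025674 = CHF 66.91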